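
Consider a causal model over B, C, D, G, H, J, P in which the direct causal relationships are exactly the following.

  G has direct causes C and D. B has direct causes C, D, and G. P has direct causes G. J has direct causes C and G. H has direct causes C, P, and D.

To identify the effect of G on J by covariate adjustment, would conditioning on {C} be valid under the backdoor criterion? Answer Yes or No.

Yes

Backdoor paths from G to J (paths whose first edge points into G):
  P1: G <- D -> B <- C -> J
  P2: G <- D -> H <- C -> J
  P3: G <- C -> J
Condition 1 (no descendant of G in the set): holds — descendants of G are {B, H, J, P}; none are in {C}.
Condition 2 (every backdoor path blocked by {C}):
  P1: blocked at collider B (neither it nor any descendant is in the conditioning set).
  P2: blocked at collider H (neither it nor any descendant is in the conditioning set).
  P3: blocked at fork node C ∈ conditioning set.
{C} satisfies the backdoor criterion.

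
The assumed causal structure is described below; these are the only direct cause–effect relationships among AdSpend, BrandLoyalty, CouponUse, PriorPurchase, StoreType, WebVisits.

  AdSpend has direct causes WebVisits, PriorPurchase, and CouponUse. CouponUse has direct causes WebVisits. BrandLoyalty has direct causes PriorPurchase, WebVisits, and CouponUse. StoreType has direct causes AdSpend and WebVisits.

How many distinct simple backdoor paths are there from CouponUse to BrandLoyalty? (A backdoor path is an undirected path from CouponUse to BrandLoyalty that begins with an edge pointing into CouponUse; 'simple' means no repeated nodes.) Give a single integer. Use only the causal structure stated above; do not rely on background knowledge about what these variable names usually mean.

3

A backdoor path from CouponUse to BrandLoyalty is any simple undirected path whose first edge points into CouponUse (i.e. leaves CouponUse via a parent).
Parents of CouponUse: {WebVisits}.
Enumerating:
  P1: CouponUse <- WebVisits -> BrandLoyalty
  P2: CouponUse <- WebVisits -> AdSpend <- PriorPurchase -> BrandLoyalty
  P3: CouponUse <- WebVisits -> StoreType <- AdSpend <- PriorPurchase -> BrandLoyalty
That exhausts the simple backdoor paths. Count: 3.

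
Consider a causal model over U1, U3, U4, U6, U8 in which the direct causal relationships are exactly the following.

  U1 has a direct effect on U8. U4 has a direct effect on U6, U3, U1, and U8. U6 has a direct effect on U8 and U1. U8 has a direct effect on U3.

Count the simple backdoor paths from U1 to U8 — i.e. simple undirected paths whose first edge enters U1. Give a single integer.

6

A backdoor path from U1 to U8 is any simple undirected path whose first edge points into U1 (i.e. leaves U1 via a parent).
Parents of U1: {U4, U6}.
Enumerating:
  P1: U1 <- U4 -> U6 -> U8
  P2: U1 <- U4 -> U8
  P3: U1 <- U4 -> U3 <- U8
  P4: U1 <- U6 <- U4 -> U8
  P5: U1 <- U6 <- U4 -> U3 <- U8
  P6: U1 <- U6 -> U8
That exhausts the simple backdoor paths. Count: 6.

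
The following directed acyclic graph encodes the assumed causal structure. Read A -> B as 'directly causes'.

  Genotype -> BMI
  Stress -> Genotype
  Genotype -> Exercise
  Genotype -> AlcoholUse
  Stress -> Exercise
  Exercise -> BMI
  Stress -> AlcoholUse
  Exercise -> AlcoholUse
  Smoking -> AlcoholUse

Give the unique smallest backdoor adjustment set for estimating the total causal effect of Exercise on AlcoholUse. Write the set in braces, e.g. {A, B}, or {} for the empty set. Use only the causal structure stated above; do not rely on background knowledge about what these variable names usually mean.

{Genotype, Stress}

Variables eligible for adjustment (non-descendants of Exercise, excluding Exercise and AlcoholUse): {Genotype, Smoking, Stress}.
Backdoor paths from Exercise to AlcoholUse:
  P1: Exercise <- Stress -> Genotype -> AlcoholUse
  P2: Exercise <- Stress -> AlcoholUse
  P3: Exercise <- Genotype <- Stress -> AlcoholUse
  P4: Exercise <- Genotype -> AlcoholUse
The empty set is not sufficient: P1 (Exercise <- Stress -> Genotype -> AlcoholUse) has no collider blocking it and no conditioned non-collider, so it is open.
Try {Genotype, Stress}:
  P1: blocked at fork node Stress ∈ conditioning set.
  P2: blocked at fork node Stress ∈ conditioning set.
  P3: blocked at chain node Genotype ∈ conditioning set.
  P4: blocked at fork node Genotype ∈ conditioning set.
{Genotype, Stress} contains no descendant of Exercise and blocks every backdoor path.
Every element of {Genotype, Stress} is needed (dropping Genotype leaves P4 open; dropping Stress leaves P2 open), so no proper subset is valid.
Among all size-2 subsets of the eligible variables, only {Genotype, Stress} blocks every backdoor path, so it is the unique smallest valid adjustment set.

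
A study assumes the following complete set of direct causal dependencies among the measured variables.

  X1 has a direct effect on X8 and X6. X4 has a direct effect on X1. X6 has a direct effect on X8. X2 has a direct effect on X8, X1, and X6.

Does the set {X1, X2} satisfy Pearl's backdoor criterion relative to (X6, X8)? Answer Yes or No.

Backdoor paths from X6 to X8 (paths whose first edge points into X6):
  P1: X6 <- X2 -> X1 -> X8
  P2: X6 <- X2 -> X8
  P3: X6 <- X1 <- X2 -> X8
  P4: X6 <- X1 -> X8
Condition 1 (no descendant of X6 in the set): holds — descendants of X6 are {X8}; none are in {X1, X2}.
Condition 2 (every backdoor path blocked by {X1, X2}):
  P1: blocked at fork node X2 ∈ conditioning set.
  P2: blocked at fork node X2 ∈ conditioning set.
  P3: blocked at chain node X1 ∈ conditioning set.
  P4: blocked at fork node X1 ∈ conditioning set.
{X1, X2} satisfies the backdoor criterion.

Yes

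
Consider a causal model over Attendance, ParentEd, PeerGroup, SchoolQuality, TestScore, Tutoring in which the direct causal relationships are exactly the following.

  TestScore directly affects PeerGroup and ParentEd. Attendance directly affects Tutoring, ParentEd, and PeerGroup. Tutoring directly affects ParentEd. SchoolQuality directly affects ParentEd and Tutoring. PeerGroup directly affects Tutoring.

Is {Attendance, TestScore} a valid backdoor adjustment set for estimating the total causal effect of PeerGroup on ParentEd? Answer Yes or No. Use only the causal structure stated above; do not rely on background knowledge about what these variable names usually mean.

Backdoor paths from PeerGroup to ParentEd (paths whose first edge points into PeerGroup):
  P1: PeerGroup <- Attendance -> Tutoring <- SchoolQuality -> ParentEd
  P2: PeerGroup <- Attendance -> Tutoring -> ParentEd
  P3: PeerGroup <- Attendance -> ParentEd
  P4: PeerGroup <- TestScore -> ParentEd
Condition 1 (no descendant of PeerGroup in the set): holds — descendants of PeerGroup are {ParentEd, Tutoring}; none are in {Attendance, TestScore}.
Condition 2 (every backdoor path blocked by {Attendance, TestScore}):
  P1: blocked at fork node Attendance ∈ conditioning set.
  P2: blocked at fork node Attendance ∈ conditioning set.
  P3: blocked at fork node Attendance ∈ conditioning set.
  P4: blocked at fork node TestScore ∈ conditioning set.
{Attendance, TestScore} satisfies the backdoor criterion.

Yes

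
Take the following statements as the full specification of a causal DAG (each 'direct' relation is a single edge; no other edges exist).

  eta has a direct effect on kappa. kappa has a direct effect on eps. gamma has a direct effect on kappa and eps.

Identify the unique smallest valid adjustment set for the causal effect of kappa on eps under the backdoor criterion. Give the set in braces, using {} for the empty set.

{gamma}

Variables eligible for adjustment (non-descendants of kappa, excluding kappa and eps): {eta, gamma}.
Backdoor paths from kappa to eps:
  P1: kappa <- gamma -> eps
The empty set is not sufficient: P1 (kappa <- gamma -> eps) has no collider blocking it and no conditioned non-collider, so it is open.
Try {gamma}:
  P1: blocked at fork node gamma ∈ conditioning set.
{gamma} contains no descendant of kappa and blocks every backdoor path.
No other singleton works — e.g. {eta} leaves P1 open — so {gamma} is the unique smallest valid adjustment set.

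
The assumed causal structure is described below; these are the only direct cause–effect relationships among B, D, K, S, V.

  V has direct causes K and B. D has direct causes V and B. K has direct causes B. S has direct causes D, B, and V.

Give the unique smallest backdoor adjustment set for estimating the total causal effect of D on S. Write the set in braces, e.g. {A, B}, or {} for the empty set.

{B, V}

Variables eligible for adjustment (non-descendants of D, excluding D and S): {B, K, V}.
Backdoor paths from D to S:
  P1: D <- B -> K -> V -> S
  P2: D <- B -> V -> S
  P3: D <- B -> S
  P4: D <- V <- B -> S
  P5: D <- V <- K <- B -> S
  P6: D <- V -> S
The empty set is not sufficient: P1 (D <- B -> K -> V -> S) has no collider blocking it and no conditioned non-collider, so it is open.
Try {B, V}:
  P1: blocked at fork node B ∈ conditioning set.
  P2: blocked at fork node B ∈ conditioning set.
  P3: blocked at fork node B ∈ conditioning set.
  P4: blocked at chain node V ∈ conditioning set.
  P5: blocked at chain node V ∈ conditioning set.
  P6: blocked at fork node V ∈ conditioning set.
{B, V} contains no descendant of D and blocks every backdoor path.
Every element of {B, V} is needed (dropping B leaves P3 open; dropping V leaves P6 open), so no proper subset is valid.
Among all size-2 subsets of the eligible variables, only {B, V} blocks every backdoor path, so it is the unique smallest valid adjustment set.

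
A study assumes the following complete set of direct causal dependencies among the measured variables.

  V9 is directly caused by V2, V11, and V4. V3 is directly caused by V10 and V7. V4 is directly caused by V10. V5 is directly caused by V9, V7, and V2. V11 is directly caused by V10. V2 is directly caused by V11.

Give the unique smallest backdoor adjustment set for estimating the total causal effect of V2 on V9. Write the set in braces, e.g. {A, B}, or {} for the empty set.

Variables eligible for adjustment (non-descendants of V2, excluding V2 and V9): {V10, V11, V3, V4, V7}.
Backdoor paths from V2 to V9:
  P1: V2 <- V11 <- V10 -> V4 -> V9
  P2: V2 <- V11 <- V10 -> V3 <- V7 -> V5 <- V9
  P3: V2 <- V11 -> V9
The empty set is not sufficient: P1 (V2 <- V11 <- V10 -> V4 -> V9) has no collider blocking it and no conditioned non-collider, so it is open.
Try {V11}:
  P1: blocked at chain node V11 ∈ conditioning set.
  P2: blocked at chain node V11 ∈ conditioning set.
  P3: blocked at fork node V11 ∈ conditioning set.
{V11} contains no descendant of V2 and blocks every backdoor path.
No other singleton works — e.g. {V10} leaves P3 open — so {V11} is the unique smallest valid adjustment set.

{V11}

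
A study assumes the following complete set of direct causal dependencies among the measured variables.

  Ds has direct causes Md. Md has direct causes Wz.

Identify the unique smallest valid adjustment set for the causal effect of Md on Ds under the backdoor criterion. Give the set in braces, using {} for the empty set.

Variables eligible for adjustment (non-descendants of Md, excluding Md and Ds): {Wz}.
Backdoor paths from Md to Ds:
  (none)
With no backdoor paths the empty set already satisfies the criterion, and it is trivially minimal.

{}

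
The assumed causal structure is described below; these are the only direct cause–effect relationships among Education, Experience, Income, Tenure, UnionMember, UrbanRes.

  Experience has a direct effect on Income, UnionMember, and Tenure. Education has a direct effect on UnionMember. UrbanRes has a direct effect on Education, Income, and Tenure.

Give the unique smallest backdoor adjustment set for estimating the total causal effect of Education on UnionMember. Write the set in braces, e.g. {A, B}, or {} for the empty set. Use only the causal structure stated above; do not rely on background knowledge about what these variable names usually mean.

{}

Variables eligible for adjustment (non-descendants of Education, excluding Education and UnionMember): {Experience, Income, Tenure, UrbanRes}.
Backdoor paths from Education to UnionMember:
  P1: Education <- UrbanRes -> Income <- Experience -> UnionMember
  P2: Education <- UrbanRes -> Tenure <- Experience -> UnionMember
Each backdoor path contains an unconditioned collider, so every path is already blocked with the empty conditioning set:
  P1: blocked at collider Income (neither it nor any descendant is in the conditioning set).
  P2: blocked at collider Tenure (neither it nor any descendant is in the conditioning set).
The empty set is therefore the unique smallest valid set.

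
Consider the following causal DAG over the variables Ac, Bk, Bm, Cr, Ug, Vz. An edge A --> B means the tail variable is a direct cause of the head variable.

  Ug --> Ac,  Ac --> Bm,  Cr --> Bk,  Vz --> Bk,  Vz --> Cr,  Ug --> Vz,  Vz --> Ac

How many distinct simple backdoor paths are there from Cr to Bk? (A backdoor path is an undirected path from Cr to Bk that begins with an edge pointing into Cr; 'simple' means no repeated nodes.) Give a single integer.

1

A backdoor path from Cr to Bk is any simple undirected path whose first edge points into Cr (i.e. leaves Cr via a parent).
Parents of Cr: {Vz}.
Enumerating:
  P1: Cr <- Vz -> Bk
That exhausts the simple backdoor paths. Count: 1.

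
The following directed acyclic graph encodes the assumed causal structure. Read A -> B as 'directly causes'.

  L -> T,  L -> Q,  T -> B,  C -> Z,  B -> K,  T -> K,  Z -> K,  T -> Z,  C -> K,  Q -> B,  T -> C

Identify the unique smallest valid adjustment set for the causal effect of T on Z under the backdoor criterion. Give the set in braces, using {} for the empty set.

Variables eligible for adjustment (non-descendants of T, excluding T and Z): {L, Q}.
Backdoor paths from T to Z:
  P1: T <- L -> Q -> B -> K <- C -> Z
  P2: T <- L -> Q -> B -> K <- Z
Each backdoor path contains an unconditioned collider, so every path is already blocked with the empty conditioning set:
  P1: blocked at collider K (neither it nor any descendant is in the conditioning set).
  P2: blocked at collider K (neither it nor any descendant is in the conditioning set).
The empty set is therefore the unique smallest valid set.

{}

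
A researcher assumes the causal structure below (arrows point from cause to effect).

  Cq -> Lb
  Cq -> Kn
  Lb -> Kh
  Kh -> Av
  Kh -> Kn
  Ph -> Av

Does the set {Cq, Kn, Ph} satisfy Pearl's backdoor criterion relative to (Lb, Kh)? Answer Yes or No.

No

Backdoor paths from Lb to Kh (paths whose first edge points into Lb):
  P1: Lb <- Cq -> Kn <- Kh
Condition 1 (no descendant of Lb in the set): FAILS — Kn is a descendant of Lb.
Condition 2 (every backdoor path blocked by {Cq, Kn, Ph}):
  P1: blocked at fork node Cq ∈ conditioning set.
{Cq, Kn, Ph} does not satisfy the backdoor criterion.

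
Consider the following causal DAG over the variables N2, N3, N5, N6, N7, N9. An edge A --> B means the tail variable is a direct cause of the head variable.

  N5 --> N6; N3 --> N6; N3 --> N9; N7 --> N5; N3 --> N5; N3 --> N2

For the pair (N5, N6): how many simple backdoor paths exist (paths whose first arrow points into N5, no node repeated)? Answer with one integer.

1

A backdoor path from N5 to N6 is any simple undirected path whose first edge points into N5 (i.e. leaves N5 via a parent).
Parents of N5: {N3, N7}.
Enumerating:
  P1: N5 <- N3 -> N6
That exhausts the simple backdoor paths. Count: 1.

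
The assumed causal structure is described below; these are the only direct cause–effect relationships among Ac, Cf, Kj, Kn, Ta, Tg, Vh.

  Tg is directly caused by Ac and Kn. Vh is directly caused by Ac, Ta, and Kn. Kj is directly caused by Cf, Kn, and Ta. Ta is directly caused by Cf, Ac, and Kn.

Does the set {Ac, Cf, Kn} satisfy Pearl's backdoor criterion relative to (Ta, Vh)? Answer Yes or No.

Yes

Backdoor paths from Ta to Vh (paths whose first edge points into Ta):
  P1: Ta <- Ac -> Vh
  P2: Ta <- Ac -> Tg <- Kn -> Vh
  P3: Ta <- Cf -> Kj <- Kn -> Vh
  P4: Ta <- Cf -> Kj <- Kn -> Tg <- Ac -> Vh
  P5: Ta <- Kn -> Vh
  P6: Ta <- Kn -> Tg <- Ac -> Vh
Condition 1 (no descendant of Ta in the set): holds — descendants of Ta are {Kj, Vh}; none are in {Ac, Cf, Kn}.
Condition 2 (every backdoor path blocked by {Ac, Cf, Kn}):
  P1: blocked at fork node Ac ∈ conditioning set.
  P2: blocked at fork node Ac ∈ conditioning set.
  P3: blocked at fork node Cf ∈ conditioning set.
  P4: blocked at fork node Cf ∈ conditioning set.
  P5: blocked at fork node Kn ∈ conditioning set.
  P6: blocked at fork node Kn ∈ conditioning set.
{Ac, Cf, Kn} satisfies the backdoor criterion.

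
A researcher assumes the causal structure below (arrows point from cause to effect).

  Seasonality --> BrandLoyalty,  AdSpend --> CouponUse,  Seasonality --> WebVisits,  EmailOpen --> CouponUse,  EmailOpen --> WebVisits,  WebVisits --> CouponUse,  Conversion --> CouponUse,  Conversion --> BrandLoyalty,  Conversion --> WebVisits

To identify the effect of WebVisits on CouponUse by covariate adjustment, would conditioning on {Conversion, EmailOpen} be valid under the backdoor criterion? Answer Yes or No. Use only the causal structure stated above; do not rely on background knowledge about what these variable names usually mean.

Backdoor paths from WebVisits to CouponUse (paths whose first edge points into WebVisits):
  P1: WebVisits <- Conversion -> CouponUse
  P2: WebVisits <- EmailOpen -> CouponUse
  P3: WebVisits <- Seasonality -> BrandLoyalty <- Conversion -> CouponUse
Condition 1 (no descendant of WebVisits in the set): holds — descendants of WebVisits are {CouponUse}; none are in {Conversion, EmailOpen}.
Condition 2 (every backdoor path blocked by {Conversion, EmailOpen}):
  P1: blocked at fork node Conversion ∈ conditioning set.
  P2: blocked at fork node EmailOpen ∈ conditioning set.
  P3: blocked at collider BrandLoyalty (neither it nor any descendant is in the conditioning set).
{Conversion, EmailOpen} satisfies the backdoor criterion.

Yes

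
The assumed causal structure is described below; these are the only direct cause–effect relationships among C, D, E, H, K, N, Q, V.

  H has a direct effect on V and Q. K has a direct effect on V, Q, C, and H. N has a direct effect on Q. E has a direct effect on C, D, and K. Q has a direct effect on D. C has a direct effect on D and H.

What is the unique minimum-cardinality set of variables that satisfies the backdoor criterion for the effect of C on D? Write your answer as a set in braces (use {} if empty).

{E, K}

Variables eligible for adjustment (non-descendants of C, excluding C and D): {E, K, N}.
Backdoor paths from C to D:
  P1: C <- E -> K -> H -> Q -> D
  P2: C <- E -> K -> Q -> D
  P3: C <- E -> K -> V <- H -> Q -> D
  P4: C <- E -> D
  P5: C <- K <- E -> D
  P6: C <- K -> H -> Q -> D
  P7: C <- K -> Q -> D
  P8: C <- K -> V <- H -> Q -> D
The empty set is not sufficient: P1 (C <- E -> K -> H -> Q -> D) has no collider blocking it and no conditioned non-collider, so it is open.
Try {E, K}:
  P1: blocked at fork node E ∈ conditioning set.
  P2: blocked at fork node E ∈ conditioning set.
  P3: blocked at fork node E ∈ conditioning set.
  P4: blocked at fork node E ∈ conditioning set.
  P5: blocked at chain node K ∈ conditioning set.
  P6: blocked at fork node K ∈ conditioning set.
  P7: blocked at fork node K ∈ conditioning set.
  P8: blocked at fork node K ∈ conditioning set.
{E, K} contains no descendant of C and blocks every backdoor path.
Every element of {E, K} is needed (dropping E leaves P4 open; dropping K leaves P6 open), so no proper subset is valid.
Among all size-2 subsets of the eligible variables, only {E, K} blocks every backdoor path, so it is the unique smallest valid adjustment set.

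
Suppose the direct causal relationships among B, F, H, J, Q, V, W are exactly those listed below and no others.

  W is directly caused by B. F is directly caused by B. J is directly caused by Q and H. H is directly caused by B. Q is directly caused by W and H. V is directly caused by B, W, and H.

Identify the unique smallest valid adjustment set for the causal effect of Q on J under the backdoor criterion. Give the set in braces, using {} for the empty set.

Variables eligible for adjustment (non-descendants of Q, excluding Q and J): {B, F, H, V, W}.
Backdoor paths from Q to J:
  P1: Q <- H -> J
  P2: Q <- W <- B -> H -> J
  P3: Q <- W <- B -> V <- H -> J
  P4: Q <- W -> V <- B -> H -> J
  P5: Q <- W -> V <- H -> J
The empty set is not sufficient: P1 (Q <- H -> J) has no collider blocking it and no conditioned non-collider, so it is open.
Try {H}:
  P1: blocked at fork node H ∈ conditioning set.
  P2: blocked at chain node H ∈ conditioning set.
  P3: blocked at collider V (neither it nor any descendant is in the conditioning set).
  P4: blocked at collider V (neither it nor any descendant is in the conditioning set).
  P5: blocked at collider V (neither it nor any descendant is in the conditioning set).
{H} contains no descendant of Q and blocks every backdoor path.
No other singleton works — e.g. {B} leaves P1 open — so {H} is the unique smallest valid adjustment set.

{H}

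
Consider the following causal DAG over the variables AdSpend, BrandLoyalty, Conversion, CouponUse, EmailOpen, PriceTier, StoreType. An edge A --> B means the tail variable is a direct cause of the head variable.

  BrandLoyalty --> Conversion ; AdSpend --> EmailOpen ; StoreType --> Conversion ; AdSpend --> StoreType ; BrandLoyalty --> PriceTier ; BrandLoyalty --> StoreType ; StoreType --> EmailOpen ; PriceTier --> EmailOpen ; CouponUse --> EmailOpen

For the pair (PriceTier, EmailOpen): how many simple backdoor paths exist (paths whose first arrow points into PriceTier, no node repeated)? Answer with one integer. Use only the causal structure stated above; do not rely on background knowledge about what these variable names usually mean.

A backdoor path from PriceTier to EmailOpen is any simple undirected path whose first edge points into PriceTier (i.e. leaves PriceTier via a parent).
Parents of PriceTier: {BrandLoyalty}.
Enumerating:
  P1: PriceTier <- BrandLoyalty -> StoreType <- AdSpend -> EmailOpen
  P2: PriceTier <- BrandLoyalty -> StoreType -> EmailOpen
  P3: PriceTier <- BrandLoyalty -> Conversion <- StoreType <- AdSpend -> EmailOpen
  P4: PriceTier <- BrandLoyalty -> Conversion <- StoreType -> EmailOpen
That exhausts the simple backdoor paths. Count: 4.

4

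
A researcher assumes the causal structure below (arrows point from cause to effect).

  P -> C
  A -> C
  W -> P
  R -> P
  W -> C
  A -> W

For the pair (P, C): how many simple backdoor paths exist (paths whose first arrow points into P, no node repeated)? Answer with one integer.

A backdoor path from P to C is any simple undirected path whose first edge points into P (i.e. leaves P via a parent).
Parents of P: {R, W}.
Enumerating:
  P1: P <- W <- A -> C
  P2: P <- W -> C
That exhausts the simple backdoor paths. Count: 2.

2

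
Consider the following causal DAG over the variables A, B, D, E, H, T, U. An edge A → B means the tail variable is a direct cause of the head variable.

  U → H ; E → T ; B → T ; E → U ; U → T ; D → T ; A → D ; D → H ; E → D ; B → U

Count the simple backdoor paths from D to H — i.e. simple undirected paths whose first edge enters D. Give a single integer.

A backdoor path from D to H is any simple undirected path whose first edge points into D (i.e. leaves D via a parent).
Parents of D: {A, E}.
Enumerating:
  P1: D <- E -> U -> H
  P2: D <- E -> T <- B -> U -> H
  P3: D <- E -> T <- U -> H
That exhausts the simple backdoor paths. Count: 3.

3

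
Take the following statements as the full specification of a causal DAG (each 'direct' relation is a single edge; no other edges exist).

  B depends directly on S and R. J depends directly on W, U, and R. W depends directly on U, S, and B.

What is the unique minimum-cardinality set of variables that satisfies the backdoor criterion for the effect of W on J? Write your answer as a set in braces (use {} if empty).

{R, U}

Variables eligible for adjustment (non-descendants of W, excluding W and J): {B, R, S, U}.
Backdoor paths from W to J:
  P1: W <- U -> J
  P2: W <- S -> B <- R -> J
  P3: W <- B <- R -> J
The empty set is not sufficient: P1 (W <- U -> J) has no collider blocking it and no conditioned non-collider, so it is open.
Try {R, U}:
  P1: blocked at fork node U ∈ conditioning set.
  P2: blocked at collider B (neither it nor any descendant is in the conditioning set).
  P3: blocked at fork node R ∈ conditioning set.
{R, U} contains no descendant of W and blocks every backdoor path.
Every element of {R, U} is needed (dropping R leaves P3 open; dropping U leaves P1 open), so no proper subset is valid.
Among all size-2 subsets of the eligible variables, only {R, U} blocks every backdoor path, so it is the unique smallest valid adjustment set.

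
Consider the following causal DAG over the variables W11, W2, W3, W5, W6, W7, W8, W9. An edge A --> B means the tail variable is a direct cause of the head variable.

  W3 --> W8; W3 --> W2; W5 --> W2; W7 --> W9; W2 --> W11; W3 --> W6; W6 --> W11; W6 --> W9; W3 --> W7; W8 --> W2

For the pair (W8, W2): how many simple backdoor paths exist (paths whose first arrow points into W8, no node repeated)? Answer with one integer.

3

A backdoor path from W8 to W2 is any simple undirected path whose first edge points into W8 (i.e. leaves W8 via a parent).
Parents of W8: {W3}.
Enumerating:
  P1: W8 <- W3 -> W6 -> W11 <- W2
  P2: W8 <- W3 -> W7 -> W9 <- W6 -> W11 <- W2
  P3: W8 <- W3 -> W2
That exhausts the simple backdoor paths. Count: 3.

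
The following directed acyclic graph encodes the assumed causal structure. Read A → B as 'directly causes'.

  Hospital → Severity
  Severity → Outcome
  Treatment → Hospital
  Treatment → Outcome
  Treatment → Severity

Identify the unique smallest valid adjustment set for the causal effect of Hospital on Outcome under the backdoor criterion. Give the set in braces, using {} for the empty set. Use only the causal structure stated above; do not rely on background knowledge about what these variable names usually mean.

{Treatment}

Variables eligible for adjustment (non-descendants of Hospital, excluding Hospital and Outcome): {Treatment}.
Backdoor paths from Hospital to Outcome:
  P1: Hospital <- Treatment -> Severity -> Outcome
  P2: Hospital <- Treatment -> Outcome
The empty set is not sufficient: P1 (Hospital <- Treatment -> Severity -> Outcome) has no collider blocking it and no conditioned non-collider, so it is open.
Try {Treatment}:
  P1: blocked at fork node Treatment ∈ conditioning set.
  P2: blocked at fork node Treatment ∈ conditioning set.
{Treatment} contains no descendant of Hospital and blocks every backdoor path.
{Treatment} is the unique smallest valid adjustment set.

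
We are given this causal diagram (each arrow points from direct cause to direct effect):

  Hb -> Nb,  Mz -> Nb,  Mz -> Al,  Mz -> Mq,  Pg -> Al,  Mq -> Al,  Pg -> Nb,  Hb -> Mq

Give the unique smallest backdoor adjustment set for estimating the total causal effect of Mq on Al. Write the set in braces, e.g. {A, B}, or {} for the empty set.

{Mz}

Variables eligible for adjustment (non-descendants of Mq, excluding Mq and Al): {Hb, Mz, Nb, Pg}.
Backdoor paths from Mq to Al:
  P1: Mq <- Mz -> Al
  P2: Mq <- Mz -> Nb <- Pg -> Al
  P3: Mq <- Hb -> Nb <- Pg -> Al
  P4: Mq <- Hb -> Nb <- Mz -> Al
The empty set is not sufficient: P1 (Mq <- Mz -> Al) has no collider blocking it and no conditioned non-collider, so it is open.
Try {Mz}:
  P1: blocked at fork node Mz ∈ conditioning set.
  P2: blocked at fork node Mz ∈ conditioning set.
  P3: blocked at collider Nb (neither it nor any descendant is in the conditioning set).
  P4: blocked at collider Nb (neither it nor any descendant is in the conditioning set).
{Mz} contains no descendant of Mq and blocks every backdoor path.
No other singleton works — e.g. {Pg} leaves P1 open — so {Mz} is the unique smallest valid adjustment set.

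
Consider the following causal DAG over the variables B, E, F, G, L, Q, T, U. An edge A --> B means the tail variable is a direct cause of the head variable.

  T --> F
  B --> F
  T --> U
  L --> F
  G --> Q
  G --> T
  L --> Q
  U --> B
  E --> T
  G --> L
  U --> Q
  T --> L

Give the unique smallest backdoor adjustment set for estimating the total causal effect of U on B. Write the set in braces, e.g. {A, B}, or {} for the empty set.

Variables eligible for adjustment (non-descendants of U, excluding U and B): {E, G, L, T}.
Backdoor paths from U to B:
  P1: U <- T <- G -> L -> F <- B
  P2: U <- T <- G -> Q <- L -> F <- B
  P3: U <- T -> L -> F <- B
  P4: U <- T -> F <- B
Each backdoor path contains an unconditioned collider, so every path is already blocked with the empty conditioning set:
  P1: blocked at collider F (neither it nor any descendant is in the conditioning set).
  P2: blocked at collider Q (neither it nor any descendant is in the conditioning set).
  P3: blocked at collider F (neither it nor any descendant is in the conditioning set).
  P4: blocked at collider F (neither it nor any descendant is in the conditioning set).
The empty set is therefore the unique smallest valid set.

{}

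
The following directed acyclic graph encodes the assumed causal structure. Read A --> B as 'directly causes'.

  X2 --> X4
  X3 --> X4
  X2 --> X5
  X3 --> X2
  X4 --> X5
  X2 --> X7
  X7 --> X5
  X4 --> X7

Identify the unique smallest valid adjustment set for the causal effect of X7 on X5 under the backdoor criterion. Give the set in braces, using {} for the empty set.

{X2, X4}

Variables eligible for adjustment (non-descendants of X7, excluding X7 and X5): {X2, X3, X4}.
Backdoor paths from X7 to X5:
  P1: X7 <- X2 <- X3 -> X4 -> X5
  P2: X7 <- X2 -> X4 -> X5
  P3: X7 <- X2 -> X5
  P4: X7 <- X4 <- X3 -> X2 -> X5
  P5: X7 <- X4 <- X2 -> X5
  P6: X7 <- X4 -> X5
The empty set is not sufficient: P1 (X7 <- X2 <- X3 -> X4 -> X5) has no collider blocking it and no conditioned non-collider, so it is open.
Try {X2, X4}:
  P1: blocked at chain node X2 ∈ conditioning set.
  P2: blocked at fork node X2 ∈ conditioning set.
  P3: blocked at fork node X2 ∈ conditioning set.
  P4: blocked at chain node X4 ∈ conditioning set.
  P5: blocked at chain node X4 ∈ conditioning set.
  P6: blocked at fork node X4 ∈ conditioning set.
{X2, X4} contains no descendant of X7 and blocks every backdoor path.
Every element of {X2, X4} is needed (dropping X2 leaves P3 open; dropping X4 leaves P6 open), so no proper subset is valid.
Among all size-2 subsets of the eligible variables, only {X2, X4} blocks every backdoor path, so it is the unique smallest valid adjustment set.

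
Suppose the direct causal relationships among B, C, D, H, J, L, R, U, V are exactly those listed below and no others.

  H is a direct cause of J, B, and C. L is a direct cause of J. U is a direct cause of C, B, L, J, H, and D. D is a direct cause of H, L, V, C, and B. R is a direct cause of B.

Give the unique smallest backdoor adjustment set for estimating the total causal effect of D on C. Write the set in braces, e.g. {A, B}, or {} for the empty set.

{U}

Variables eligible for adjustment (non-descendants of D, excluding D and C): {R, U}.
Backdoor paths from D to C:
  P1: D <- U -> H -> C
  P2: D <- U -> C
  P3: D <- U -> L -> J <- H -> C
  P4: D <- U -> B <- H -> C
  P5: D <- U -> J <- H -> C
The empty set is not sufficient: P1 (D <- U -> H -> C) has no collider blocking it and no conditioned non-collider, so it is open.
Try {U}:
  P1: blocked at fork node U ∈ conditioning set.
  P2: blocked at fork node U ∈ conditioning set.
  P3: blocked at fork node U ∈ conditioning set.
  P4: blocked at fork node U ∈ conditioning set.
  P5: blocked at fork node U ∈ conditioning set.
{U} contains no descendant of D and blocks every backdoor path.
No other singleton works — e.g. {R} leaves P1 open — so {U} is the unique smallest valid adjustment set.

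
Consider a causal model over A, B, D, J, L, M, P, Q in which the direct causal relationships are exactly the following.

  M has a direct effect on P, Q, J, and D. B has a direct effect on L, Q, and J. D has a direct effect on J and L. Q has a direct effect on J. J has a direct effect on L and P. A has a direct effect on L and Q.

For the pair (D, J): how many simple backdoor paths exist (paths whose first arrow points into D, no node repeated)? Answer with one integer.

7

A backdoor path from D to J is any simple undirected path whose first edge points into D (i.e. leaves D via a parent).
Parents of D: {M}.
Enumerating:
  P1: D <- M -> Q <- B -> J
  P2: D <- M -> Q <- B -> L <- J
  P3: D <- M -> Q <- A -> L <- B -> J
  P4: D <- M -> Q <- A -> L <- J
  P5: D <- M -> Q -> J
  P6: D <- M -> J
  P7: D <- M -> P <- J
That exhausts the simple backdoor paths. Count: 7.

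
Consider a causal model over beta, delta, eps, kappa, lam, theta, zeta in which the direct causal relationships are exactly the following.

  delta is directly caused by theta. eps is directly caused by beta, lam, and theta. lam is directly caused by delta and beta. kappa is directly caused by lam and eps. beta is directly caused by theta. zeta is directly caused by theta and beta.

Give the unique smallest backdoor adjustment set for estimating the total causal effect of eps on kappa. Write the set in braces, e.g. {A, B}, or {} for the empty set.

Variables eligible for adjustment (non-descendants of eps, excluding eps and kappa): {beta, delta, lam, theta, zeta}.
Backdoor paths from eps to kappa:
  P1: eps <- theta -> delta -> lam -> kappa
  P2: eps <- theta -> beta -> lam -> kappa
  P3: eps <- theta -> zeta <- beta -> lam -> kappa
  P4: eps <- beta <- theta -> delta -> lam -> kappa
  P5: eps <- beta -> lam -> kappa
  P6: eps <- beta -> zeta <- theta -> delta -> lam -> kappa
  P7: eps <- lam -> kappa
The empty set is not sufficient: P1 (eps <- theta -> delta -> lam -> kappa) has no collider blocking it and no conditioned non-collider, so it is open.
Try {lam}:
  P1: blocked at chain node lam ∈ conditioning set.
  P2: blocked at chain node lam ∈ conditioning set.
  P3: blocked at collider zeta (neither it nor any descendant is in the conditioning set).
  P4: blocked at chain node lam ∈ conditioning set.
  P5: blocked at chain node lam ∈ conditioning set.
  P6: blocked at collider zeta (neither it nor any descendant is in the conditioning set).
  P7: blocked at fork node lam ∈ conditioning set.
{lam} contains no descendant of eps and blocks every backdoor path.
No other singleton works — e.g. {theta} leaves P5 open — so {lam} is the unique smallest valid adjustment set.

{lam}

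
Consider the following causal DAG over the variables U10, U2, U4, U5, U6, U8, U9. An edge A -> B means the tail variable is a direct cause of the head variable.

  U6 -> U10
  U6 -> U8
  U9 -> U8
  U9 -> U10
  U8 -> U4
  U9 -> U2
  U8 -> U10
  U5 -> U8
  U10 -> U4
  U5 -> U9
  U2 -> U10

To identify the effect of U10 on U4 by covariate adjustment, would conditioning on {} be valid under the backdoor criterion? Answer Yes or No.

No

Backdoor paths from U10 to U4 (paths whose first edge points into U10):
  P1: U10 <- U6 -> U8 -> U4
  P2: U10 <- U9 <- U5 -> U8 -> U4
  P3: U10 <- U9 -> U8 -> U4
  P4: U10 <- U8 -> U4
  P5: U10 <- U2 <- U9 <- U5 -> U8 -> U4
  P6: U10 <- U2 <- U9 -> U8 -> U4
Condition 1 (no descendant of U10 in the set): holds — descendants of U10 are {U4}; none are in {}.
Condition 2 (every backdoor path blocked by {}):
  P1: open — no interior node is in the conditioning set.
  P2: open — no interior node is in the conditioning set.
  P3: open — no interior node is in the conditioning set.
  P4: open — no interior node is in the conditioning set.
  P5: open — no interior node is in the conditioning set.
  P6: open — no interior node is in the conditioning set.
{} does not satisfy the backdoor criterion.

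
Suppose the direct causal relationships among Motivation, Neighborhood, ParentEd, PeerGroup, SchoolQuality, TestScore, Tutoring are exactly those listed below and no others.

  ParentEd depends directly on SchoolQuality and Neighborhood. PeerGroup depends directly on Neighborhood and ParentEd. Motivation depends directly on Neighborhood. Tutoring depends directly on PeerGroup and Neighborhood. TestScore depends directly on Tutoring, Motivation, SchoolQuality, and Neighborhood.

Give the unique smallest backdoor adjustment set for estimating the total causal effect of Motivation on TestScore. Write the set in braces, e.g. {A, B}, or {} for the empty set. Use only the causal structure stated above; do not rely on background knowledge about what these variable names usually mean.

Variables eligible for adjustment (non-descendants of Motivation, excluding Motivation and TestScore): {Neighborhood, ParentEd, PeerGroup, SchoolQuality, Tutoring}.
Backdoor paths from Motivation to TestScore:
  P1: Motivation <- Neighborhood -> ParentEd <- SchoolQuality -> TestScore
  P2: Motivation <- Neighborhood -> ParentEd -> PeerGroup -> Tutoring -> TestScore
  P3: Motivation <- Neighborhood -> PeerGroup <- ParentEd <- SchoolQuality -> TestScore
  P4: Motivation <- Neighborhood -> PeerGroup -> Tutoring -> TestScore
  P5: Motivation <- Neighborhood -> Tutoring <- PeerGroup <- ParentEd <- SchoolQuality -> TestScore
  P6: Motivation <- Neighborhood -> Tutoring -> TestScore
  P7: Motivation <- Neighborhood -> TestScore
The empty set is not sufficient: P2 (Motivation <- Neighborhood -> ParentEd -> PeerGroup -> Tutoring -> TestScore) has no collider blocking it and no conditioned non-collider, so it is open.
Try {Neighborhood}:
  P1: blocked at fork node Neighborhood ∈ conditioning set.
  P2: blocked at fork node Neighborhood ∈ conditioning set.
  P3: blocked at fork node Neighborhood ∈ conditioning set.
  P4: blocked at fork node Neighborhood ∈ conditioning set.
  P5: blocked at fork node Neighborhood ∈ conditioning set.
  P6: blocked at fork node Neighborhood ∈ conditioning set.
  P7: blocked at fork node Neighborhood ∈ conditioning set.
{Neighborhood} contains no descendant of Motivation and blocks every backdoor path.
No other singleton works — e.g. {SchoolQuality} leaves P2 open — so {Neighborhood} is the unique smallest valid adjustment set.

{Neighborhood}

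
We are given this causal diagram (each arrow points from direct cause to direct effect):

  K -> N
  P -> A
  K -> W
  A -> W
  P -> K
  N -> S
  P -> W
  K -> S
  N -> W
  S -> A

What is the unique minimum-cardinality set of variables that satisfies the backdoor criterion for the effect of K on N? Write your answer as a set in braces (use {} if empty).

Variables eligible for adjustment (non-descendants of K, excluding K and N): {P}.
Backdoor paths from K to N:
  P1: K <- P -> A <- S <- N
  P2: K <- P -> A -> W <- N
  P3: K <- P -> W <- N
  P4: K <- P -> W <- A <- S <- N
Each backdoor path contains an unconditioned collider, so every path is already blocked with the empty conditioning set:
  P1: blocked at collider A (neither it nor any descendant is in the conditioning set).
  P2: blocked at collider W (neither it nor any descendant is in the conditioning set).
  P3: blocked at collider W (neither it nor any descendant is in the conditioning set).
  P4: blocked at collider W (neither it nor any descendant is in the conditioning set).
The empty set is therefore the unique smallest valid set.

{}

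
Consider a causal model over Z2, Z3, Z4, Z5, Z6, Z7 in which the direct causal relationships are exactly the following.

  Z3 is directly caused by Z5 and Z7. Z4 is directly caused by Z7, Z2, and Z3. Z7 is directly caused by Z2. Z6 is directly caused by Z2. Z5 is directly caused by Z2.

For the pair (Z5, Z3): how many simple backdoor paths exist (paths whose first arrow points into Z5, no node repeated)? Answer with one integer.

4

A backdoor path from Z5 to Z3 is any simple undirected path whose first edge points into Z5 (i.e. leaves Z5 via a parent).
Parents of Z5: {Z2}.
Enumerating:
  P1: Z5 <- Z2 -> Z7 -> Z3
  P2: Z5 <- Z2 -> Z7 -> Z4 <- Z3
  P3: Z5 <- Z2 -> Z4 <- Z7 -> Z3
  P4: Z5 <- Z2 -> Z4 <- Z3
That exhausts the simple backdoor paths. Count: 4.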